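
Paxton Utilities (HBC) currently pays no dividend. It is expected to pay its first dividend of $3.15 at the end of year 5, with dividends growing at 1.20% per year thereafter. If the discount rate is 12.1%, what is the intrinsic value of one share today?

$18.30

Deferred-dividend DDM. At t=4 the remaining stream is a growing perpetuity with first payment D_5 = 3.15.
V_4 = D_5/(r−g) = 3.15/(0.121−0.012) = 28.8991
P₀ = V_4/(1+r)^4 = 28.8991/(1+0.121)^4 = 18.3004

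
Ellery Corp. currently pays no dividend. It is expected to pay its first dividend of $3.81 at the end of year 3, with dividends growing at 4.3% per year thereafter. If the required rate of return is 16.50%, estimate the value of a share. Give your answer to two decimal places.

$23.01

Deferred-dividend DDM. At t=2 the remaining stream is a growing perpetuity with first payment D_3 = 3.81.
V_2 = D_3/(r−g) = 3.81/(0.165−0.043) = 31.2295
P₀ = V_2/(1+r)^2 = 31.2295/(1+0.165)^2 = 23.0098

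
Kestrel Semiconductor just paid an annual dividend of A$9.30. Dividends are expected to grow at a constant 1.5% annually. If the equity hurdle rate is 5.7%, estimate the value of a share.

Gordon growth model: P₀ = D₁/(r − g). D₁ = 9.30 × (1 + 0.015) = 9.4395.
P₀ = 9.4395 / (0.057 − 0.015) = 9.4395 / 0.042 = 224.7500

A$224.75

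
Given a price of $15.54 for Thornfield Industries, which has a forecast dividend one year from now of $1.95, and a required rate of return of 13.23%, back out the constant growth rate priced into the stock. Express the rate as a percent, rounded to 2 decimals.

From P₀ = D₁/(r − g), the implied growth is g = r − D₁/P₀.
g = 0.1323 − 1.95/15.54 = 0.1323 − 0.12548 = 0.00682

0.68%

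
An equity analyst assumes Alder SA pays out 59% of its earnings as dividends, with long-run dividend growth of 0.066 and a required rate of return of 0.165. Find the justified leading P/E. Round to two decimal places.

5.96

Justified leading P/E = b/(r−g) = 0.59/(0.165−0.066) = 5.9596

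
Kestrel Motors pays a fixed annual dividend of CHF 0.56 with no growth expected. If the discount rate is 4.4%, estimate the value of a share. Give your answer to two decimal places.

CHF 12.73

Zero-growth DDM (perpetuity): P₀ = D/r = 0.56 / 0.044 = 12.7273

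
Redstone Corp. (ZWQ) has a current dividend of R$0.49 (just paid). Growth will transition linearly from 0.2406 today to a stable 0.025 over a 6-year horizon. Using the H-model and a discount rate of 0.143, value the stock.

H-model: P₀ = D₀[(1+g_L) + H(g_S−g_L)]/(r−g_L), with H = 6/2 = 3.
P₀ = 0.49 × [(1+0.025) + 3×(0.2406−0.025)] / (0.143−0.025)
   = 0.49 × 1.6718 / 0.118 = 6.9422

R$6.94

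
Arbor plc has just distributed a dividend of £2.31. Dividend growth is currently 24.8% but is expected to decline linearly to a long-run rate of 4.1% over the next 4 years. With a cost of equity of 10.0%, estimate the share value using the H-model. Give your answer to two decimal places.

£56.97

H-model: P₀ = D₀[(1+g_L) + H(g_S−g_L)]/(r−g_L), with H = 4/2 = 2.
P₀ = 2.31 × [(1+0.041) + 2×(0.248−0.041)] / (0.1−0.041)
   = 2.31 × 1.4550 / 0.059 = 56.9669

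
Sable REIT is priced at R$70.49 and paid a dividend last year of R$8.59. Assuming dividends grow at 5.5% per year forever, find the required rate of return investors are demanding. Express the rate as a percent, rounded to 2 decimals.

18.36%

Rearranging the constant-growth DDM: r = D₁/P₀ + g.
D₁ = 8.59 × (1 + 0.055) = 9.0625.
r = 9.0625 / 70.49 + 0.055 = 0.12856 + 0.055 = 0.18356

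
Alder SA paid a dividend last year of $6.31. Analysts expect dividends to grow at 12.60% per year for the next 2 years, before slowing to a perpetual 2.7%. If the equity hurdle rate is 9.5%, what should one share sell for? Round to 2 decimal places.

Two-stage DDM. Project D₁…D_2 at 0.126, terminal growth 0.027, discount at r = 0.095.
D_1 = 7.1051
D_2 = 8.0003
Terminal value at t=2: TV = D_3/(r−g) = 8.2163/(0.095−0.027) = 120.8280
P₀ = 7.1051/(1+0.095)^1 + 8.0003/(1+0.095)^2 + 120.8280/(1+0.095)^2 = 113.9329

$113.93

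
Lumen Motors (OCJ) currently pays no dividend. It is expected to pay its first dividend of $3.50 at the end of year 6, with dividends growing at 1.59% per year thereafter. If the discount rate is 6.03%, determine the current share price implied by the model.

$58.82

Deferred-dividend DDM. At t=5 the remaining stream is a growing perpetuity with first payment D_6 = 3.50.
V_5 = D_6/(r−g) = 3.50/(0.0603−0.0159) = 78.8288
P₀ = V_5/(1+r)^5 = 78.8288/(1+0.0603)^5 = 58.8222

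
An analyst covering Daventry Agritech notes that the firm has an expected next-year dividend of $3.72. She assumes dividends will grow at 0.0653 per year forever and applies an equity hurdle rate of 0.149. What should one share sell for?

Gordon growth model: P₀ = D₁/(r − g), with D₁ = 3.72 given directly.
P₀ = 3.7200 / (0.149 − 0.0653) = 3.7200 / 0.0837 = 44.4444

$44.44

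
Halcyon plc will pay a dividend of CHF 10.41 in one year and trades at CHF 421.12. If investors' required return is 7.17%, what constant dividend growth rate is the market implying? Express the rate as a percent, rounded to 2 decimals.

From P₀ = D₁/(r − g), the implied growth is g = r − D₁/P₀.
g = 0.0717 − 10.41/421.12 = 0.0717 − 0.02472 = 0.04698

4.70%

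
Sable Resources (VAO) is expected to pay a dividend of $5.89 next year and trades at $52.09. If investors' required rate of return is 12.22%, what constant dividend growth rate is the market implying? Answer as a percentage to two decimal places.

0.91%

From P₀ = D₁/(r − g), the implied growth is g = r − D₁/P₀.
g = 0.1222 − 5.89/52.09 = 0.1222 − 0.11307 = 0.00913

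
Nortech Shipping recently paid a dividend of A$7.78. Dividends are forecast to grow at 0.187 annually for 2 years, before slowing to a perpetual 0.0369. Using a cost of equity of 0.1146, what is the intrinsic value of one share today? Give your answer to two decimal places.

Two-stage DDM. Project D₁…D_2 at 0.187, terminal growth 0.0369, discount at r = 0.1146.
D_1 = 9.2349
D_2 = 10.9618
Terminal value at t=2: TV = D_3/(r−g) = 11.3663/(0.1146−0.0369) = 146.2840
P₀ = 9.2349/(1+0.1146)^1 + 10.9618/(1+0.1146)^2 + 146.2840/(1+0.1146)^2 = 134.8583

A$134.86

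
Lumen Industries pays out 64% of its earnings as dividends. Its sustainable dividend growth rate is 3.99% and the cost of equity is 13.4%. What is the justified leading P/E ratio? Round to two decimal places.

Justified leading P/E = b/(r−g) = 0.64/(0.134−0.0399) = 6.8013

6.80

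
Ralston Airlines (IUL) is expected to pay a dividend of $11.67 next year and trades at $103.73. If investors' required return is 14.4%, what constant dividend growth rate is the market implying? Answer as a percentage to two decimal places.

From P₀ = D₁/(r − g), the implied growth is g = r − D₁/P₀.
g = 0.144 − 11.67/103.73 = 0.144 − 0.11250 = 0.03150

3.15%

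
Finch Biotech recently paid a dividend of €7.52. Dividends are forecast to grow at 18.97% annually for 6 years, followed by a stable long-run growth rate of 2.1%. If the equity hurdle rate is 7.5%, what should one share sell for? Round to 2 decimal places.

€326.54

Two-stage DDM. Project D₁…D_6 at 0.1897, terminal growth 0.021, discount at r = 0.075.
D_1 = 8.9465
D_2 = 10.6437
D_3 = 12.6628
D_4 = 15.0649
D_5 = 17.9228
D_6 = 21.3227
Terminal value at t=6: TV = D_7/(r−g) = 21.7705/(0.075−0.021) = 403.1574
P₀ = 8.9465/(1+0.075)^1 + 10.6437/(1+0.075)^2 + 12.6628/(1+0.075)^3 + 15.0649/(1+0.075)^4 + 17.9228/(1+0.075)^5 + 21.3227/(1+0.075)^6 + 403.1574/(1+0.075)^6 = 326.5374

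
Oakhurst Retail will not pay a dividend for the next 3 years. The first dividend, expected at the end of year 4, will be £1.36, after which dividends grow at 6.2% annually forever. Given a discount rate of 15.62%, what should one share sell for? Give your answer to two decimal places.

£9.34

Deferred-dividend DDM. At t=3 the remaining stream is a growing perpetuity with first payment D_4 = 1.36.
V_3 = D_4/(r−g) = 1.36/(0.1562−0.062) = 14.4374
P₀ = V_3/(1+r)^3 = 14.4374/(1+0.1562)^3 = 9.3409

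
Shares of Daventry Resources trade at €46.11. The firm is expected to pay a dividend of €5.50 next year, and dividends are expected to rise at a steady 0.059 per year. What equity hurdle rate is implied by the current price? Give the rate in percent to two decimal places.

17.83%

Rearranging the constant-growth DDM: r = D₁/P₀ + g.
r = 5.5000 / 46.11 + 0.059 = 0.11928 + 0.059 = 0.17828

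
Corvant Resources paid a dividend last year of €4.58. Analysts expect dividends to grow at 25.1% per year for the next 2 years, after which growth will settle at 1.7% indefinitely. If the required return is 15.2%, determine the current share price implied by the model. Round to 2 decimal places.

Two-stage DDM. Project D₁…D_2 at 0.251, terminal growth 0.017, discount at r = 0.152.
D_1 = 5.7296
D_2 = 7.1677
Terminal value at t=2: TV = D_3/(r−g) = 7.2896/(0.152−0.017) = 53.9967
P₀ = 5.7296/(1+0.152)^1 + 7.1677/(1+0.152)^2 + 53.9967/(1+0.152)^2 = 51.0622

€51.06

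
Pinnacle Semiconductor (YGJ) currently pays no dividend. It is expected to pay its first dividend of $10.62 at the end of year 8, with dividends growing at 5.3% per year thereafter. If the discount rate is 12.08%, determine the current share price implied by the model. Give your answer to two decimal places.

$70.50

Deferred-dividend DDM. At t=7 the remaining stream is a growing perpetuity with first payment D_8 = 10.62.
V_7 = D_8/(r−g) = 10.62/(0.1208−0.053) = 156.6372
P₀ = V_7/(1+r)^7 = 156.6372/(1+0.1208)^7 = 70.5014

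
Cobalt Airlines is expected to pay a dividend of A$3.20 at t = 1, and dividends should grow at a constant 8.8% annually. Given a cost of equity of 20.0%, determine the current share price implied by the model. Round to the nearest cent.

Gordon growth model: P₀ = D₁/(r − g), with D₁ = 3.20 given directly.
P₀ = 3.2000 / (0.2 − 0.088) = 3.2000 / 0.112 = 28.5714

A$28.57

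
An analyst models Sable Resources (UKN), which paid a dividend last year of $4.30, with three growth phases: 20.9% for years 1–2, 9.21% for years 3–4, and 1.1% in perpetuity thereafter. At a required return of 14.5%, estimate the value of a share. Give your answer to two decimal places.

Three-stage DDM. Project D₁…D_4; terminal Gordon value at t=4 with g = 0.011; discount at r = 0.145.
D_1 = 5.1987
D_2 = 6.2852
D_3 = 6.8641
D_4 = 7.4963
TV_4 = 7.5787/(0.145−0.011) = 56.5578
P₀ = Σ Dₜ/(1+r)ᵗ + TV_4/(1+r)^4 = 51.1741

$51.17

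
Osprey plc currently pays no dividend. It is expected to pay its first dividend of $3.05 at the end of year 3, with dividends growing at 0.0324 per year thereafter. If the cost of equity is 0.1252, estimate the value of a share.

$25.96

Deferred-dividend DDM. At t=2 the remaining stream is a growing perpetuity with first payment D_3 = 3.05.
V_2 = D_3/(r−g) = 3.05/(0.1252−0.0324) = 32.8664
P₀ = V_2/(1+r)^2 = 32.8664/(1+0.1252)^2 = 25.9593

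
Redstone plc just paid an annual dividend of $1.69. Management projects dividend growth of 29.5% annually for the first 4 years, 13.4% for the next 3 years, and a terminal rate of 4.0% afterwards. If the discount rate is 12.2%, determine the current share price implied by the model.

Three-stage DDM. Project D₁…D_7; terminal Gordon value at t=7 with g = 0.04; discount at r = 0.122.
D_1 = 2.1885
D_2 = 2.8342
D_3 = 3.6703
D_4 = 4.7530
D_5 = 5.3899
D_6 = 6.1121
D_7 = 6.9311
TV_7 = 7.2084/(0.122−0.04) = 87.9072
P₀ = Σ Dₜ/(1+r)ᵗ + TV_7/(1+r)^7 = 58.2619

$58.26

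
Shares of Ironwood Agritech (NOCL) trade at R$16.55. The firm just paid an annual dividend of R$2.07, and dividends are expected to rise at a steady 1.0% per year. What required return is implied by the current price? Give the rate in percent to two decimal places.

Rearranging the constant-growth DDM: r = D₁/P₀ + g.
D₁ = 2.07 × (1 + 0.01) = 2.0907.
r = 2.0907 / 16.55 + 0.01 = 0.12633 + 0.01 = 0.13633

13.63%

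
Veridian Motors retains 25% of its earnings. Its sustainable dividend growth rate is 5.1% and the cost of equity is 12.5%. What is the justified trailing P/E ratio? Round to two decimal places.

Payout ratio b = 1 − 0.25 = 0.75.
Justified trailing P/E = b(1+g)/(r−g) = 0.75×(1+0.051)/(0.125−0.051) = 10.6520

10.65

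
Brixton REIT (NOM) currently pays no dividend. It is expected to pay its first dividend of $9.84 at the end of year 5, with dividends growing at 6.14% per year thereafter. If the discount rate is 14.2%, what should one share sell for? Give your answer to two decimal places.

$71.78

Deferred-dividend DDM. At t=4 the remaining stream is a growing perpetuity with first payment D_5 = 9.84.
V_4 = D_5/(r−g) = 9.84/(0.142−0.0614) = 122.0844
P₀ = V_4/(1+r)^4 = 122.0844/(1+0.142)^4 = 71.7787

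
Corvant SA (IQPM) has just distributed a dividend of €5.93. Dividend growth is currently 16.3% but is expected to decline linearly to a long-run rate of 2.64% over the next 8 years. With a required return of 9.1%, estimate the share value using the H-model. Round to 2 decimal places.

H-model: P₀ = D₀[(1+g_L) + H(g_S−g_L)]/(r−g_L), with H = 8/2 = 4.
P₀ = 5.93 × [(1+0.0264) + 4×(0.163−0.0264)] / (0.091−0.0264)
   = 5.93 × 1.5728 / 0.0646 = 144.3762

€144.38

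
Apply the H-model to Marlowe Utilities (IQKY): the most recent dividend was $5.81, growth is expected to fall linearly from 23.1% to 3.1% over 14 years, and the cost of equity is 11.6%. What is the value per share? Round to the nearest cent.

$166.17

H-model: P₀ = D₀[(1+g_L) + H(g_S−g_L)]/(r−g_L), with H = 14/2 = 7.
P₀ = 5.81 × [(1+0.031) + 7×(0.231−0.031)] / (0.116−0.031)
   = 5.81 × 2.4310 / 0.085 = 166.1660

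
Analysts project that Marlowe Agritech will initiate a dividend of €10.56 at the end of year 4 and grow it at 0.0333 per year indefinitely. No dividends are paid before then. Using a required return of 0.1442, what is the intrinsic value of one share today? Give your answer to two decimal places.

€63.57

Deferred-dividend DDM. At t=3 the remaining stream is a growing perpetuity with first payment D_4 = 10.56.
V_3 = D_4/(r−g) = 10.56/(0.1442−0.0333) = 95.2209
P₀ = V_3/(1+r)^3 = 95.2209/(1+0.1442)^3 = 63.5662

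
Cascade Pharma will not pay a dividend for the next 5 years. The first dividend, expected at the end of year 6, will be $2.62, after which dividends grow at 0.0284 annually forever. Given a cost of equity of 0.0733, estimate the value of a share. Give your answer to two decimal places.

Deferred-dividend DDM. At t=5 the remaining stream is a growing perpetuity with first payment D_6 = 2.62.
V_5 = D_6/(r−g) = 2.62/(0.0733−0.0284) = 58.3519
P₀ = V_5/(1+r)^5 = 58.3519/(1+0.0733)^5 = 40.9684

$40.97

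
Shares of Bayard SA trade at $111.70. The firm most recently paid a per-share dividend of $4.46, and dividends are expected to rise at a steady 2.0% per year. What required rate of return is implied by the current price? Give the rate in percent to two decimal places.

Rearranging the constant-growth DDM: r = D₁/P₀ + g.
D₁ = 4.46 × (1 + 0.02) = 4.5492.
r = 4.5492 / 111.70 + 0.02 = 0.04073 + 0.02 = 0.06073

6.07%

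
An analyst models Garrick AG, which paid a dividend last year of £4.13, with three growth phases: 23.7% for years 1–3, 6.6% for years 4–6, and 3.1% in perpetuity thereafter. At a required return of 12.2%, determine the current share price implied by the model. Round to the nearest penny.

Three-stage DDM. Project D₁…D_6; terminal Gordon value at t=6 with g = 0.031; discount at r = 0.122.
D_1 = 5.1088
D_2 = 6.3196
D_3 = 7.8173
D_4 = 8.3333
D_5 = 8.8833
D_6 = 9.4696
TV_6 = 9.7631/(0.122−0.031) = 107.2872
P₀ = Σ Dₜ/(1+r)ᵗ + TV_6/(1+r)^6 = 83.8848

£83.88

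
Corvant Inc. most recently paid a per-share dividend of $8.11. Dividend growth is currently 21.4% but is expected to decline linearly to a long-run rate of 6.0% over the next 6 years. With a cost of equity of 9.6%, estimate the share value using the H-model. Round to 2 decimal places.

$342.87

H-model: P₀ = D₀[(1+g_L) + H(g_S−g_L)]/(r−g_L), with H = 6/2 = 3.
P₀ = 8.11 × [(1+0.06) + 3×(0.214−0.06)] / (0.096−0.06)
   = 8.11 × 1.5220 / 0.036 = 342.8728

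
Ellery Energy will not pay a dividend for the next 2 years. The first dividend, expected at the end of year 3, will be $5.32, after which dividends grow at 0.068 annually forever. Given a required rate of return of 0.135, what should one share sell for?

Deferred-dividend DDM. At t=2 the remaining stream is a growing perpetuity with first payment D_3 = 5.32.
V_2 = D_3/(r−g) = 5.32/(0.135−0.068) = 79.4030
P₀ = V_2/(1+r)^2 = 79.4030/(1+0.135)^2 = 61.6375

$61.64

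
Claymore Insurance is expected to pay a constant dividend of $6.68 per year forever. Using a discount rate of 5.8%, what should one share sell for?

$115.17

Zero-growth DDM (perpetuity): P₀ = D/r = 6.68 / 0.058 = 115.1724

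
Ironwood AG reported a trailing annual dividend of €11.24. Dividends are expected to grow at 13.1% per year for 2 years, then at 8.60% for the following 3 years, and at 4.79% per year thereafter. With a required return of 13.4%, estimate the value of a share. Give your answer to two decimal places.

€172.69

Three-stage DDM. Project D₁…D_5; terminal Gordon value at t=5 with g = 0.0479; discount at r = 0.134.
D_1 = 12.7124
D_2 = 14.3778
D_3 = 15.6143
D_4 = 16.9571
D_5 = 18.4154
TV_5 = 19.2975/(0.134−0.0479) = 224.1288
P₀ = Σ Dₜ/(1+r)ᵗ + TV_5/(1+r)^5 = 172.6902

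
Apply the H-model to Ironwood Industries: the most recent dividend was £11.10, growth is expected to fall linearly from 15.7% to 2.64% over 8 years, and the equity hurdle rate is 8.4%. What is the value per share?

£298.47

H-model: P₀ = D₀[(1+g_L) + H(g_S−g_L)]/(r−g_L), with H = 8/2 = 4.
P₀ = 11.10 × [(1+0.0264) + 4×(0.157−0.0264)] / (0.084−0.0264)
   = 11.10 × 1.5488 / 0.0576 = 298.4667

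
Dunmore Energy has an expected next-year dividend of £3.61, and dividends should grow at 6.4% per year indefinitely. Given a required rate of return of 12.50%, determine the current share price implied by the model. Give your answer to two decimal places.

£59.18

Gordon growth model: P₀ = D₁/(r − g), with D₁ = 3.61 given directly.
P₀ = 3.6100 / (0.125 − 0.064) = 3.6100 / 0.061 = 59.1803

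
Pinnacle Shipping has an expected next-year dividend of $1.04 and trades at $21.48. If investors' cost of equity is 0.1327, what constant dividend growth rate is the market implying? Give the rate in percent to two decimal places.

8.43%

From P₀ = D₁/(r − g), the implied growth is g = r − D₁/P₀.
g = 0.1327 − 1.04/21.48 = 0.1327 − 0.04842 = 0.08428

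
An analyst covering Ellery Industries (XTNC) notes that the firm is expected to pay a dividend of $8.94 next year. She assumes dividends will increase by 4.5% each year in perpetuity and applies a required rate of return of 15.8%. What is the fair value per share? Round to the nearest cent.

Gordon growth model: P₀ = D₁/(r − g), with D₁ = 8.94 given directly.
P₀ = 8.9400 / (0.158 − 0.045) = 8.9400 / 0.113 = 79.1150

$79.12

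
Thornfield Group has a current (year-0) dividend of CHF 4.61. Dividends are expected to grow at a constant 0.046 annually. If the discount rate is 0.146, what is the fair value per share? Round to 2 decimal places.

Gordon growth model: P₀ = D₁/(r − g). D₁ = 4.61 × (1 + 0.046) = 4.8221.
P₀ = 4.8221 / (0.146 − 0.046) = 4.8221 / 0.1 = 48.2206

CHF 48.22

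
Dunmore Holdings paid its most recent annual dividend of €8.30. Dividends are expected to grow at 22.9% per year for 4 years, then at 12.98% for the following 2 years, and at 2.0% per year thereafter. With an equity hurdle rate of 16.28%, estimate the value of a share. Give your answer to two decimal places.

€127.89

Three-stage DDM. Project D₁…D_6; terminal Gordon value at t=6 with g = 0.02; discount at r = 0.1628.
D_1 = 10.2007
D_2 = 12.5367
D_3 = 15.4076
D_4 = 18.9359
D_5 = 21.3938
D_6 = 24.1707
TV_6 = 24.6541/(0.1628−0.02) = 172.6477
P₀ = Σ Dₜ/(1+r)ᵗ + TV_6/(1+r)^6 = 127.8883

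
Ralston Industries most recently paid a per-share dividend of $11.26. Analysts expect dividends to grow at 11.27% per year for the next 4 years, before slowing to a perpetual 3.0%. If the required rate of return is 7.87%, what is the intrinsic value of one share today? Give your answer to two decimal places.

Two-stage DDM. Project D₁…D_4 at 0.1127, terminal growth 0.03, discount at r = 0.0787.
D_1 = 12.5290
D_2 = 13.9410
D_3 = 15.5122
D_4 = 17.2604
Terminal value at t=4: TV = D_5/(r−g) = 17.7782/(0.0787−0.03) = 365.0556
P₀ = 12.5290/(1+0.0787)^1 + 13.9410/(1+0.0787)^2 + 15.5122/(1+0.0787)^3 + 17.2604/(1+0.0787)^4 + 365.0556/(1+0.0787)^4 = 318.3253

$318.33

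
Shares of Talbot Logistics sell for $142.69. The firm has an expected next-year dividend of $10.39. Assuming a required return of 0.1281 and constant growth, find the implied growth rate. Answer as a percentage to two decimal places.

From P₀ = D₁/(r − g), the implied growth is g = r − D₁/P₀.
g = 0.1281 − 10.39/142.69 = 0.1281 − 0.07282 = 0.05528

5.53%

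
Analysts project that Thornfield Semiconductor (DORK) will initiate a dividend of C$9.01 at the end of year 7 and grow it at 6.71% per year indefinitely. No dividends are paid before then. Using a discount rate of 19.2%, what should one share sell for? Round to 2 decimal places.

Deferred-dividend DDM. At t=6 the remaining stream is a growing perpetuity with first payment D_7 = 9.01.
V_6 = D_7/(r−g) = 9.01/(0.192−0.0671) = 72.1377
P₀ = V_6/(1+r)^6 = 72.1377/(1+0.192)^6 = 25.1481

C$25.15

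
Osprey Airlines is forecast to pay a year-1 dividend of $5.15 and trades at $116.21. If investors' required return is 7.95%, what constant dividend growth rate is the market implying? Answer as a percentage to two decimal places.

3.52%

From P₀ = D₁/(r − g), the implied growth is g = r − D₁/P₀.
g = 0.0795 − 5.15/116.21 = 0.0795 − 0.04432 = 0.03518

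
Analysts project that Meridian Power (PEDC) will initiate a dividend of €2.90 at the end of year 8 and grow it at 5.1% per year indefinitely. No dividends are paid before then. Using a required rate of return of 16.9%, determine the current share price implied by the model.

€8.24

Deferred-dividend DDM. At t=7 the remaining stream is a growing perpetuity with first payment D_8 = 2.90.
V_7 = D_8/(r−g) = 2.90/(0.169−0.051) = 24.5763
P₀ = V_7/(1+r)^7 = 24.5763/(1+0.169)^7 = 8.2379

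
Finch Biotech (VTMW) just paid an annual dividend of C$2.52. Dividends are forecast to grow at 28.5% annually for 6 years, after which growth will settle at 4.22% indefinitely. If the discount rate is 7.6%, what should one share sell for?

C$254.87

Two-stage DDM. Project D₁…D_6 at 0.285, terminal growth 0.0422, discount at r = 0.076.
D_1 = 3.2382
D_2 = 4.1611
D_3 = 5.3470
D_4 = 6.8709
D_5 = 8.8291
D_6 = 11.3454
Terminal value at t=6: TV = D_7/(r−g) = 11.8242/(0.076−0.0422) = 349.8273
P₀ = 3.2382/(1+0.076)^1 + 4.1611/(1+0.076)^2 + 5.3470/(1+0.076)^3 + 6.8709/(1+0.076)^4 + 8.8291/(1+0.076)^5 + 11.3454/(1+0.076)^6 + 349.8273/(1+0.076)^6 = 254.8670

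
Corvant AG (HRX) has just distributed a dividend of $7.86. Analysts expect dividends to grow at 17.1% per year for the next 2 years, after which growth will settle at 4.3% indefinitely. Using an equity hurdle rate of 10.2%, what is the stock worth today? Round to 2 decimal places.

$174.12

Two-stage DDM. Project D₁…D_2 at 0.171, terminal growth 0.043, discount at r = 0.102.
D_1 = 9.2041
D_2 = 10.7780
Terminal value at t=2: TV = D_3/(r−g) = 11.2414/(0.102−0.043) = 190.5323
P₀ = 9.2041/(1+0.102)^1 + 10.7780/(1+0.102)^2 + 190.5323/(1+0.102)^2 = 174.1209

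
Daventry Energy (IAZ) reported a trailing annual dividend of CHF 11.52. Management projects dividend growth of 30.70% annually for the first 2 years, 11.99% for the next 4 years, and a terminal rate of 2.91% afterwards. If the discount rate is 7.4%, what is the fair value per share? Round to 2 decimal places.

Three-stage DDM. Project D₁…D_6; terminal Gordon value at t=6 with g = 0.0291; discount at r = 0.074.
D_1 = 15.0566
D_2 = 19.6790
D_3 = 22.0385
D_4 = 24.6810
D_5 = 27.6402
D_6 = 30.9543
TV_6 = 31.8550/(0.074−0.0291) = 709.4665
P₀ = Σ Dₜ/(1+r)ᵗ + TV_6/(1+r)^6 = 569.2131

CHF 569.21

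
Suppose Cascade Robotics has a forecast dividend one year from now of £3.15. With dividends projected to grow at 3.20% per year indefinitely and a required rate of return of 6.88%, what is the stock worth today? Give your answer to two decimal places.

Gordon growth model: P₀ = D₁/(r − g), with D₁ = 3.15 given directly.
P₀ = 3.1500 / (0.0688 − 0.032) = 3.1500 / 0.0368 = 85.5978

£85.60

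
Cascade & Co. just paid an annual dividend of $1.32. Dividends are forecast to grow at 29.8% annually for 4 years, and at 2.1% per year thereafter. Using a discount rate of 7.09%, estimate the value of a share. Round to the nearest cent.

Two-stage DDM. Project D₁…D_4 at 0.298, terminal growth 0.021, discount at r = 0.0709.
D_1 = 1.7134
D_2 = 2.2239
D_3 = 2.8867
D_4 = 3.7469
Terminal value at t=4: TV = D_5/(r−g) = 3.8256/(0.0709−0.021) = 76.6651
P₀ = 1.7134/(1+0.0709)^1 + 2.2239/(1+0.0709)^2 + 2.8867/(1+0.0709)^3 + 3.7469/(1+0.0709)^4 + 76.6651/(1+0.0709)^4 = 67.0296

$67.03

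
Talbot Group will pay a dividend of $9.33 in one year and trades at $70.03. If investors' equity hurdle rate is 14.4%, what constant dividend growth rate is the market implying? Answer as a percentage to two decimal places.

1.08%

From P₀ = D₁/(r − g), the implied growth is g = r − D₁/P₀.
g = 0.144 − 9.33/70.03 = 0.144 − 0.13323 = 0.01077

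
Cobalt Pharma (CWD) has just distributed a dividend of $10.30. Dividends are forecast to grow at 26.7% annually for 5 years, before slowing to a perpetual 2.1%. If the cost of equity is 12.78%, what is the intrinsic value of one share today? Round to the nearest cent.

$250.22

Two-stage DDM. Project D₁…D_5 at 0.267, terminal growth 0.021, discount at r = 0.1278.
D_1 = 13.0501
D_2 = 16.5345
D_3 = 20.9492
D_4 = 26.5426
D_5 = 33.6295
Terminal value at t=5: TV = D_6/(r−g) = 34.3357/(0.1278−0.021) = 321.4954
P₀ = 13.0501/(1+0.1278)^1 + 16.5345/(1+0.1278)^2 + 20.9492/(1+0.1278)^3 + 26.5426/(1+0.1278)^4 + 33.6295/(1+0.1278)^5 + 321.4954/(1+0.1278)^5 = 250.2161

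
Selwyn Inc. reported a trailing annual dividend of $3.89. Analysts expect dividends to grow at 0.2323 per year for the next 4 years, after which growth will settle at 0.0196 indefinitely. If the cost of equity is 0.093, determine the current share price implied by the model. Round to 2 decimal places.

$108.50

Two-stage DDM. Project D₁…D_4 at 0.2323, terminal growth 0.0196, discount at r = 0.093.
D_1 = 4.7936
D_2 = 5.9072
D_3 = 7.2795
D_4 = 8.9705
Terminal value at t=4: TV = D_5/(r−g) = 9.1463/(0.093−0.0196) = 124.6089
P₀ = 4.7936/(1+0.093)^1 + 5.9072/(1+0.093)^2 + 7.2795/(1+0.093)^3 + 8.9705/(1+0.093)^4 + 124.6089/(1+0.093)^4 = 108.5017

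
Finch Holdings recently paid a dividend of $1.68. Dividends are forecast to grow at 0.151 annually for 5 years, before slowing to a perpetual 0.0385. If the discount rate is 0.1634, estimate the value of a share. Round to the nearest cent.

$21.38

Two-stage DDM. Project D₁…D_5 at 0.151, terminal growth 0.0385, discount at r = 0.1634.
D_1 = 1.9337
D_2 = 2.2257
D_3 = 2.5617
D_4 = 2.9486
D_5 = 3.3938
Terminal value at t=5: TV = D_6/(r−g) = 3.5245/(0.1634−0.0385) = 28.2182
P₀ = 1.9337/(1+0.1634)^1 + 2.2257/(1+0.1634)^2 + 2.5617/(1+0.1634)^3 + 2.9486/(1+0.1634)^4 + 3.3938/(1+0.1634)^5 + 28.2182/(1+0.1634)^5 = 21.3751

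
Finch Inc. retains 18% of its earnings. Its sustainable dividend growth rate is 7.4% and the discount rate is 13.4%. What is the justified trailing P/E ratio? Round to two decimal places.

Payout ratio b = 1 − 0.18 = 0.82.
Justified trailing P/E = b(1+g)/(r−g) = 0.82×(1+0.074)/(0.134−0.074) = 14.6780

14.68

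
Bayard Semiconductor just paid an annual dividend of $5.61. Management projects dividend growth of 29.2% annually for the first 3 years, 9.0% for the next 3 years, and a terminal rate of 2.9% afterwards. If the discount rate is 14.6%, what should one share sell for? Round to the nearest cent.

Three-stage DDM. Project D₁…D_6; terminal Gordon value at t=6 with g = 0.029; discount at r = 0.146.
D_1 = 7.2481
D_2 = 9.3646
D_3 = 12.0990
D_4 = 13.1879
D_5 = 14.3749
D_6 = 15.6686
TV_6 = 16.1230/(0.146−0.029) = 137.8032
P₀ = Σ Dₜ/(1+r)ᵗ + TV_6/(1+r)^6 = 104.1644

$104.16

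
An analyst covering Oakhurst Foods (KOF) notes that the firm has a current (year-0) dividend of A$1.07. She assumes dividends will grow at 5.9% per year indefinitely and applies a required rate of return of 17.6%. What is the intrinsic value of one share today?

Gordon growth model: P₀ = D₁/(r − g). D₁ = 1.07 × (1 + 0.059) = 1.1331.
P₀ = 1.1331 / (0.176 − 0.059) = 1.1331 / 0.117 = 9.6849

A$9.68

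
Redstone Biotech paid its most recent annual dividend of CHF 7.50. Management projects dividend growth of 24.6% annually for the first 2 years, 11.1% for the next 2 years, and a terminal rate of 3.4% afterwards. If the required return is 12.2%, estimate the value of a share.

CHF 142.37

Three-stage DDM. Project D₁…D_4; terminal Gordon value at t=4 with g = 0.034; discount at r = 0.122.
D_1 = 9.3450
D_2 = 11.6439
D_3 = 12.9363
D_4 = 14.3723
TV_4 = 14.8609/(0.122−0.034) = 168.8742
P₀ = Σ Dₜ/(1+r)ᵗ + TV_4/(1+r)^4 = 142.3652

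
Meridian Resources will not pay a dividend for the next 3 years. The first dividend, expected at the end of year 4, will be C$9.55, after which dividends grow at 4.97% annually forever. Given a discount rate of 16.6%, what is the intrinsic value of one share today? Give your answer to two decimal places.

Deferred-dividend DDM. At t=3 the remaining stream is a growing perpetuity with first payment D_4 = 9.55.
V_3 = D_4/(r−g) = 9.55/(0.166−0.0497) = 82.1152
P₀ = V_3/(1+r)^3 = 82.1152/(1+0.166)^3 = 51.7998

C$51.80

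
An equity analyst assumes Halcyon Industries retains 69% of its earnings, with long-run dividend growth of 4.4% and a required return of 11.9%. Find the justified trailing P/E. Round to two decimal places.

4.32

Payout ratio b = 1 − 0.69 = 0.31.
Justified trailing P/E = b(1+g)/(r−g) = 0.31×(1+0.044)/(0.119−0.044) = 4.3152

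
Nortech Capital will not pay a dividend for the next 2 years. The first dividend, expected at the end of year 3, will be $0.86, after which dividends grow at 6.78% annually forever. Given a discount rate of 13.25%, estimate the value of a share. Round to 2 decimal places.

Deferred-dividend DDM. At t=2 the remaining stream is a growing perpetuity with first payment D_3 = 0.86.
V_2 = D_3/(r−g) = 0.86/(0.1325−0.0678) = 13.2921
P₀ = V_2/(1+r)^2 = 13.2921/(1+0.1325)^2 = 10.3638

$10.36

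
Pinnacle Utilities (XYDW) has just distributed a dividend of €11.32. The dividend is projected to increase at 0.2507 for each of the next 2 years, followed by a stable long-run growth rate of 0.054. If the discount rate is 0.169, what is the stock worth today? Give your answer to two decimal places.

€143.83

Two-stage DDM. Project D₁…D_2 at 0.2507, terminal growth 0.054, discount at r = 0.169.
D_1 = 14.1579
D_2 = 17.7073
Terminal value at t=2: TV = D_3/(r−g) = 18.6635/(0.169−0.054) = 162.2914
P₀ = 14.1579/(1+0.169)^1 + 17.7073/(1+0.169)^2 + 162.2914/(1+0.169)^2 = 143.8277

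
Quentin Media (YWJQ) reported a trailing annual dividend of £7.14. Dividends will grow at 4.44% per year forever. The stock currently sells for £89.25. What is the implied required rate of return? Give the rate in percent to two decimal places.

Rearranging the constant-growth DDM: r = D₁/P₀ + g.
D₁ = 7.14 × (1 + 0.0444) = 7.4570.
r = 7.4570 / 89.25 + 0.0444 = 0.08355 + 0.0444 = 0.12795

12.80%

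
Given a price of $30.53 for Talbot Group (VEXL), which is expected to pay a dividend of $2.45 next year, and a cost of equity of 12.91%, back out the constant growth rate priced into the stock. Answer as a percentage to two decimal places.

4.89%

From P₀ = D₁/(r − g), the implied growth is g = r − D₁/P₀.
g = 0.1291 − 2.45/30.53 = 0.1291 − 0.08025 = 0.04885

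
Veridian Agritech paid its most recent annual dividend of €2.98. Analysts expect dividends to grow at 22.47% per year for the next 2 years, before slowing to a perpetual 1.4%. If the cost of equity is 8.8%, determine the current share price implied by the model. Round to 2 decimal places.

€58.87

Two-stage DDM. Project D₁…D_2 at 0.2247, terminal growth 0.014, discount at r = 0.088.
D_1 = 3.6496
D_2 = 4.4697
Terminal value at t=2: TV = D_3/(r−g) = 4.5322/(0.088−0.014) = 61.2466
P₀ = 3.6496/(1+0.088)^1 + 4.4697/(1+0.088)^2 + 61.2466/(1+0.088)^2 = 58.8700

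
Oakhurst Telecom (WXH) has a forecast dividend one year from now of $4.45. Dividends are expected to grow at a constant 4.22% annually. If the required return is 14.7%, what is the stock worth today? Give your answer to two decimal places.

Gordon growth model: P₀ = D₁/(r − g), with D₁ = 4.45 given directly.
P₀ = 4.4500 / (0.147 − 0.0422) = 4.4500 / 0.1048 = 42.4618

$42.46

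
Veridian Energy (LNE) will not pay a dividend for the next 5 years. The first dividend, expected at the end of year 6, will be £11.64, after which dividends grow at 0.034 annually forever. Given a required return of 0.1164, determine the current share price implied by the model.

£81.46

Deferred-dividend DDM. At t=5 the remaining stream is a growing perpetuity with first payment D_6 = 11.64.
V_5 = D_6/(r−g) = 11.64/(0.1164−0.034) = 141.2621
P₀ = V_5/(1+r)^5 = 141.2621/(1+0.1164)^5 = 81.4567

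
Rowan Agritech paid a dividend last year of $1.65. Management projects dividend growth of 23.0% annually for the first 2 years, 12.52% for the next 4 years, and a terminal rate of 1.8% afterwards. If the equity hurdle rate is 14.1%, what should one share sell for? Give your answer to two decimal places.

$26.11

Three-stage DDM. Project D₁…D_6; terminal Gordon value at t=6 with g = 0.018; discount at r = 0.141.
D_1 = 2.0295
D_2 = 2.4963
D_3 = 2.8088
D_4 = 3.1605
D_5 = 3.5562
D_6 = 4.0014
TV_6 = 4.0734/(0.141−0.018) = 33.1174
P₀ = Σ Dₜ/(1+r)ᵗ + TV_6/(1+r)^6 = 26.1127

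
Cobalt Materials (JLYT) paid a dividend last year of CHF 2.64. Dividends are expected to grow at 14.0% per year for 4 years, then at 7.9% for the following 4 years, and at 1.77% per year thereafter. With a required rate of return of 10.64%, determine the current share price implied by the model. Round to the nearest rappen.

Three-stage DDM. Project D₁…D_8; terminal Gordon value at t=8 with g = 0.0177; discount at r = 0.1064.
D_1 = 3.0096
D_2 = 3.4309
D_3 = 3.9113
D_4 = 4.4589
D_5 = 4.8111
D_6 = 5.1912
D_7 = 5.6013
D_8 = 6.0438
TV_8 = 6.1508/(0.1064−0.0177) = 69.3434
P₀ = Σ Dₜ/(1+r)ᵗ + TV_8/(1+r)^8 = 53.4522

CHF 53.45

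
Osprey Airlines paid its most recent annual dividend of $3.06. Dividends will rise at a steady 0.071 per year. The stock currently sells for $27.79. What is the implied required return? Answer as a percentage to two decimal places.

18.89%

Rearranging the constant-growth DDM: r = D₁/P₀ + g.
D₁ = 3.06 × (1 + 0.071) = 3.2773.
r = 3.2773 / 27.79 + 0.071 = 0.11793 + 0.071 = 0.18893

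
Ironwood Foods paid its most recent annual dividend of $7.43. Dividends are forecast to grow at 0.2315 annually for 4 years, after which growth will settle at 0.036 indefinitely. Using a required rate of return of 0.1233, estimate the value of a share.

Two-stage DDM. Project D₁…D_4 at 0.2315, terminal growth 0.036, discount at r = 0.1233.
D_1 = 9.1500
D_2 = 11.2683
D_3 = 13.8769
D_4 = 17.0894
Terminal value at t=4: TV = D_5/(r−g) = 17.7046/(0.1233−0.036) = 202.8019
P₀ = 9.1500/(1+0.1233)^1 + 11.2683/(1+0.1233)^2 + 13.8769/(1+0.1233)^3 + 17.0894/(1+0.1233)^4 + 202.8019/(1+0.1233)^4 = 164.9764

$164.98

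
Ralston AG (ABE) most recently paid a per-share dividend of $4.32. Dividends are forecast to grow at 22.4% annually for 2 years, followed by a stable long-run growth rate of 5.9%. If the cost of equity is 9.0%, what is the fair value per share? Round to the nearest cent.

$196.39

Two-stage DDM. Project D₁…D_2 at 0.224, terminal growth 0.059, discount at r = 0.09.
D_1 = 5.2877
D_2 = 6.4721
Terminal value at t=2: TV = D_3/(r−g) = 6.8540/(0.09−0.059) = 221.0960
P₀ = 5.2877/(1+0.09)^1 + 6.4721/(1+0.09)^2 + 221.0960/(1+0.09)^2 = 196.3906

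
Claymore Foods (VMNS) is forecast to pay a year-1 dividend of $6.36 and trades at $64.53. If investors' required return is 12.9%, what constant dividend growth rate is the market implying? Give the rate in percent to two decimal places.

From P₀ = D₁/(r − g), the implied growth is g = r − D₁/P₀.
g = 0.129 − 6.36/64.53 = 0.129 − 0.09856 = 0.03044

3.04%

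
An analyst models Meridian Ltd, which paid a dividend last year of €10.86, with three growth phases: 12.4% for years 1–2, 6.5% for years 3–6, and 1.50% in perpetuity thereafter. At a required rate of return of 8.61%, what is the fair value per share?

Three-stage DDM. Project D₁…D_6; terminal Gordon value at t=6 with g = 0.015; discount at r = 0.0861.
D_1 = 12.2066
D_2 = 13.7203
D_3 = 14.6121
D_4 = 15.5619
D_5 = 16.5734
D_6 = 17.6507
TV_6 = 17.9154/(0.0861−0.015) = 251.9749
P₀ = Σ Dₜ/(1+r)ᵗ + TV_6/(1+r)^6 = 220.6892

€220.69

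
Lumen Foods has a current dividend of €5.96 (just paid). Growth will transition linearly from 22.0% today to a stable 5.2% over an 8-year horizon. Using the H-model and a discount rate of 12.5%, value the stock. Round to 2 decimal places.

H-model: P₀ = D₀[(1+g_L) + H(g_S−g_L)]/(r−g_L), with H = 8/2 = 4.
P₀ = 5.96 × [(1+0.052) + 4×(0.22−0.052)] / (0.125−0.052)
   = 5.96 × 1.7240 / 0.073 = 140.7540

€140.75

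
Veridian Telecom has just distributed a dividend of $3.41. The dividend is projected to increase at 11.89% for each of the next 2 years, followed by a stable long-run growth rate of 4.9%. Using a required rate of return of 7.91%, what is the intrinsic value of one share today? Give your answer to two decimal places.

Two-stage DDM. Project D₁…D_2 at 0.1189, terminal growth 0.049, discount at r = 0.0791.
D_1 = 3.8154
D_2 = 4.2691
Terminal value at t=2: TV = D_3/(r−g) = 4.4783/(0.0791−0.049) = 148.7805
P₀ = 3.8154/(1+0.0791)^1 + 4.2691/(1+0.0791)^2 + 148.7805/(1+0.0791)^2 = 134.9701

$134.97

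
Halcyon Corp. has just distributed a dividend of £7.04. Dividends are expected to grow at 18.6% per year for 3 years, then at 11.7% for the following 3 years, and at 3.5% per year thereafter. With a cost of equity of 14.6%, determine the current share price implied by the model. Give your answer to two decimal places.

Three-stage DDM. Project D₁…D_6; terminal Gordon value at t=6 with g = 0.035; discount at r = 0.146.
D_1 = 8.3494
D_2 = 9.9024
D_3 = 11.7443
D_4 = 13.1184
D_5 = 14.6532
D_6 = 16.3676
TV_6 = 16.9405/(0.146−0.035) = 152.6172
P₀ = Σ Dₜ/(1+r)ᵗ + TV_6/(1+r)^6 = 112.2482

£112.25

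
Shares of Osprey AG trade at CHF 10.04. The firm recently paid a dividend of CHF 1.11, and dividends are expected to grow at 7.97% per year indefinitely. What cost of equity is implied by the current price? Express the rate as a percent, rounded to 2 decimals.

Rearranging the constant-growth DDM: r = D₁/P₀ + g.
D₁ = 1.11 × (1 + 0.0797) = 1.1985.
r = 1.1985 / 10.04 + 0.0797 = 0.11937 + 0.0797 = 0.19907

19.91%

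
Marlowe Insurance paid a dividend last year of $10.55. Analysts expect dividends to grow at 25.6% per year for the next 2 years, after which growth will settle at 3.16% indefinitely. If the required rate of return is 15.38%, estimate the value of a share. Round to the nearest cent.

Two-stage DDM. Project D₁…D_2 at 0.256, terminal growth 0.0316, discount at r = 0.1538.
D_1 = 13.2508
D_2 = 16.6430
Terminal value at t=2: TV = D_3/(r−g) = 17.1689/(0.1538−0.0316) = 140.4986
P₀ = 13.2508/(1+0.1538)^1 + 16.6430/(1+0.1538)^2 + 140.4986/(1+0.1538)^2 = 129.5247

$129.52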